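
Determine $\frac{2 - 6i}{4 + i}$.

Multiply numerator and denominator by conjugate (4 - i):
= (2 - 6i)(4 - i) / (4^2 + 1^2)
= (2 - 26i) / 17
= 2/17 - (26/17)i


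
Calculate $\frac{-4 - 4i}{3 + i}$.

Multiply numerator and denominator by conjugate (3 - i):
= (-4 - 4i)(3 - i) / (3^2 + 1^2)
= (-16 - 8i) / 10
Divide through by 2: (-8 - 4i) / 5
= -8/5 - (4/5)i


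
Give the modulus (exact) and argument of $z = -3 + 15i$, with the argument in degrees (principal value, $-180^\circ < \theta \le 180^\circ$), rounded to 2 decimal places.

|z| = sqrt((-3)^2 + 15^2) = sqrt(234)
arg(z) = arctan(b/a) = arctan(15/-3) (quadrant-adjusted) = 101.31°


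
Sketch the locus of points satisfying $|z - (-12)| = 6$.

|z - z0| = r describes a circle centered at z0 with radius r
Here z0 = -12 and r = 6
Locus: Circle centered at (-12, 0) with radius 6


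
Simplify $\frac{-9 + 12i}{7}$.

Divisor is real, so divide each part by 7:
= -9/7 + (12/7)i


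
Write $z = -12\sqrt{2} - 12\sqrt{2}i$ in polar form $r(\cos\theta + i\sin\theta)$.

r = |z| = sqrt(a^2 + b^2) = sqrt((-12*sqrt(2))^2 + (-12*sqrt(2))^2) = sqrt(288 + 288) = sqrt(576) = 24
θ = arctan(b/a) = arctan(-16.9706/-16.9706) (quadrant-adjusted) = 225°
z = 24(cos 225° + i sin 225°)


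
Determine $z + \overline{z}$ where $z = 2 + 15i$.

z + conjugate(z) = (a + bi) + (a - bi) = 2a
= 2 * 2 = 4


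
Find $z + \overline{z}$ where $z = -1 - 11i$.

z + conjugate(z) = (a + bi) + (a - bi) = 2a
= 2 * (-1) = -2


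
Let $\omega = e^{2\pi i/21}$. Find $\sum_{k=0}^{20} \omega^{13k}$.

Let ζ = ω^13 = e^(2πi·13/21). Since 21 ∤ 13, ζ ≠ 1.
Sum = Σ_{k=0}^{20} ζ^k = (ζ^21 - 1)/(ζ - 1) = (ω^{13·21} - 1)/(ζ - 1) = (1 - 1)/(ζ - 1) = 0


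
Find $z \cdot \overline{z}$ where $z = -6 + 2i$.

z * conjugate(z) = |z|^2 = a^2 + b^2
= (-6)^2 + 2^2 = 40


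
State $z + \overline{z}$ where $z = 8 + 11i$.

z + conjugate(z) = (a + bi) + (a - bi) = 2a
= 2 * 8 = 16


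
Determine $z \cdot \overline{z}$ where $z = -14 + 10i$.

z * conjugate(z) = |z|^2 = a^2 + b^2
= (-14)^2 + 10^2 = 296


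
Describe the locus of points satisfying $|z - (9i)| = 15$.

|z - z0| = r describes a circle centered at z0 with radius r
Here z0 = 9i and r = 15
Locus: Circle centered at (0, 9) with radius 15


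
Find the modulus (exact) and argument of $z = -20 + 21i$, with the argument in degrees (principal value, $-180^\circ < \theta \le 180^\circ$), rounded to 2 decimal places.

|z| = sqrt((-20)^2 + 21^2) = 29
arg(z) = arctan(b/a) = arctan(21/-20) (quadrant-adjusted) = 133.60°


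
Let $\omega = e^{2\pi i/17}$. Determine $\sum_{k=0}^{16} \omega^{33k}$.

Let ζ = ω^33 = e^(2πi·33/17). Since 17 ∤ 33, ζ ≠ 1.
Sum = Σ_{k=0}^{16} ζ^k = (ζ^17 - 1)/(ζ - 1) = (ω^{33·17} - 1)/(ζ - 1) = (1 - 1)/(ζ - 1) = 0


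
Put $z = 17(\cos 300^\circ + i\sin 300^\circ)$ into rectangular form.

a = r cos θ = 17 * 1/2 = 17/2
b = r sin θ = 17 * -sqrt(3)/2 = -17*sqrt(3)/2
z = 17/2 - (17*sqrt(3)/2)i


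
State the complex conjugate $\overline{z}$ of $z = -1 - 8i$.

If z = a + bi, then conjugate(z) = a - bi
conjugate(-1 - 8i) = -1 + 8i


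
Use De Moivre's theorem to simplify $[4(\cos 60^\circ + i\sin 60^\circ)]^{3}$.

By De Moivre: z^n = r^n(cos(nθ) + i sin(nθ))
= 4^3(cos(3*60°) + i sin(3*60°))
= 64(cos 180° + i sin 180°)
= -64


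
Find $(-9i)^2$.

(a + bi)^2 = a^2 - b^2 + 2abi
= 0^2 - (-9)^2 + 2*0*(-9)i
= -81


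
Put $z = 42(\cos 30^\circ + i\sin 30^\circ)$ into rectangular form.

a = r cos θ = 42 * sqrt(3)/2 = 21*sqrt(3)
b = r sin θ = 42 * 1/2 = 21
z = 21*sqrt(3) + 21i


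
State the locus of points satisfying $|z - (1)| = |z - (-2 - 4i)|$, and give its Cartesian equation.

|z - z1| = |z - z2| means z is equidistant from z1 and z2,
i.e. the perpendicular bisector of the segment from (1, 0) to (-2, -4) (midpoint (-1/2, -2)).
With z = x + yi, square both sides:
(x - 1)^2 + (y - 0)^2 = (x - (-2))^2 + (y - (-4))^2
The x^2 and y^2 terms cancel: -6x + (-8)y = 20 - 1 = 19
Simplify: 6x + 8y = -19
Locus: Perpendicular bisector of the segment from (1, 0) to (-2, -4): the line 6x + 8y = -19


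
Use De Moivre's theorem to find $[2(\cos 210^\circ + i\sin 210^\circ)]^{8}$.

By De Moivre: z^n = r^n(cos(nθ) + i sin(nθ))
= 2^8(cos(8*210°) + i sin(8*210°))
= 256(cos 240° + i sin 240°)
= -128 - 128*sqrt(3)i


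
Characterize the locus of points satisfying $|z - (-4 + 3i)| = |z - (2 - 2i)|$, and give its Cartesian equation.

|z - z1| = |z - z2| means z is equidistant from z1 and z2,
i.e. the perpendicular bisector of the segment from (-4, 3) to (2, -2) (midpoint (-1, 1/2)).
With z = x + yi, square both sides:
(x - (-4))^2 + (y - 3)^2 = (x - 2)^2 + (y - (-2))^2
The x^2 and y^2 terms cancel: 12x + (-10)y = 8 - 25 = -17
Simplify: 12x - 10y = -17
Locus: Perpendicular bisector of the segment from (-4, 3) to (2, -2): the line 12x - 10y = -17


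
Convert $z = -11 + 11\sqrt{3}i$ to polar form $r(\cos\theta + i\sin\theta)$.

r = |z| = sqrt(a^2 + b^2) = sqrt((-11)^2 + (11*sqrt(3))^2) = sqrt(121 + 363) = sqrt(484) = 22
θ = arctan(b/a) = arctan(19.0526/-11) (quadrant-adjusted) = 120°
z = 22(cos 120° + i sin 120°)


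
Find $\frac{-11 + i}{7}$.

Divisor is real, so divide each part by 7:
= -11/7 + (1/7)i


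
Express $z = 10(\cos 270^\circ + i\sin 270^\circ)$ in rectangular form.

a = r cos θ = 10 * 0 = 0
b = r sin θ = 10 * -1 = -10
z = -10i


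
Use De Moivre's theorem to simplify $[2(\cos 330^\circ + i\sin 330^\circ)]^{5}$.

By De Moivre: z^n = r^n(cos(nθ) + i sin(nθ))
= 2^5(cos(5*330°) + i sin(5*330°))
= 32(cos 210° + i sin 210°)
= -16*sqrt(3) - 16i


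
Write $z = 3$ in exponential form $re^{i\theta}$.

r = |z| = sqrt((3)^2 + (0)^2) = sqrt(9 + 0) = sqrt(9) = 3
b = 0 and a > 0, so z lies on the positive real axis: θ = 0
z = 3e^(i*0) = 3


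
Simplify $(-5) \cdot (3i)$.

(a1*a2 - b1*b2) + (a1*b2 + b1*a2)i
= (0 - 0) + (-15 + 0)i
= -15i


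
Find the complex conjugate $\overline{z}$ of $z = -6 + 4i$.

If z = a + bi, then conjugate(z) = a - bi
conjugate(-6 + 4i) = -6 - 4i


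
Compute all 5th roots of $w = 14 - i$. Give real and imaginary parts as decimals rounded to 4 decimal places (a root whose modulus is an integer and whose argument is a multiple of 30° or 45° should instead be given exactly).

|w| = sqrt(197) ≈ 14.035669, arg(w) ≈ 355.914383°
Root modulus = sqrt(197)^(1/5) ≈ 1.696081
Root arguments: θ_k = (arg(w) + 360°k)/5 for k = 0, 1, ..., 4
Compute each root as (root modulus)(cos θ_k + i sin θ_k) using full-precision intermediates, then round to 4 decimal places.
Roots: 0.5471 + 1.6054i, -1.3578 + 1.0164i, -1.3862 - 0.9773i, 0.5011 - 1.6204i, 1.6959 - 0.0242i


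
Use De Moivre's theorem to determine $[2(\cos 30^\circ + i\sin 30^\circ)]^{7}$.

By De Moivre: z^n = r^n(cos(nθ) + i sin(nθ))
= 2^7(cos(7*30°) + i sin(7*30°))
= 128(cos 210° + i sin 210°)
= -64*sqrt(3) - 64i


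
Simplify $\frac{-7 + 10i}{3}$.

Divisor is real, so divide each part by 3:
= -7/3 + (10/3)i


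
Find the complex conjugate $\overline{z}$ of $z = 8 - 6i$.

If z = a + bi, then conjugate(z) = a - bi
conjugate(8 - 6i) = 8 + 6i


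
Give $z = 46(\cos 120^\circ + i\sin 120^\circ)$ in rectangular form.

a = r cos θ = 46 * -1/2 = -23
b = r sin θ = 46 * sqrt(3)/2 = 23*sqrt(3)
z = -23 + 23*sqrt(3)i


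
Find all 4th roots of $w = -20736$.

|w| = 20736, arg(w) = 180°
Root modulus = 20736^(1/4) = 12
Root arguments: θ_k = (180° + 360°k)/4 for k = 0, 1, ..., 3
Roots: 6*sqrt(2) + 6*sqrt(2)i, -6*sqrt(2) + 6*sqrt(2)i, -6*sqrt(2) - 6*sqrt(2)i, 6*sqrt(2) - 6*sqrt(2)i


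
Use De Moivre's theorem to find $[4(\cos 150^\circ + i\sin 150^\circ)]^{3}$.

By De Moivre: z^n = r^n(cos(nθ) + i sin(nθ))
= 4^3(cos(3*150°) + i sin(3*150°))
= 64(cos 90° + i sin 90°)
= 64i


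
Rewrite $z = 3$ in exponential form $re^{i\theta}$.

r = |z| = sqrt((3)^2 + (0)^2) = sqrt(9 + 0) = sqrt(9) = 3
b = 0 and a > 0, so z lies on the positive real axis: θ = 0
z = 3e^(i*0) = 3


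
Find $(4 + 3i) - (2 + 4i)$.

(4 - 2) + (3 - 4)i = 2 - i


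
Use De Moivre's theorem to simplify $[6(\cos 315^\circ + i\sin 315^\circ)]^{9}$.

By De Moivre: z^n = r^n(cos(nθ) + i sin(nθ))
= 6^9(cos(9*315°) + i sin(9*315°))
= 10077696(cos 315° + i sin 315°)
= 5038848*sqrt(2) - 5038848*sqrt(2)i


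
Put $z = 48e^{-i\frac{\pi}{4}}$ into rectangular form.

a = r cos θ = 48 * sqrt(2)/2 = 24*sqrt(2)
b = r sin θ = 48 * -sqrt(2)/2 = -24*sqrt(2)
z = 24*sqrt(2) - 24*sqrt(2)i


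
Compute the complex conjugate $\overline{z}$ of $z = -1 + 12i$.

If z = a + bi, then conjugate(z) = a - bi
conjugate(-1 + 12i) = -1 - 12i


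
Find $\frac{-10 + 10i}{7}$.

Divisor is real, so divide each part by 7:
= -10/7 + (10/7)i


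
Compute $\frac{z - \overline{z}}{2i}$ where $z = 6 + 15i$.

z - conjugate(z) = 2bi
(z - conjugate(z))/(2i) = 2bi/(2i) = b = 15


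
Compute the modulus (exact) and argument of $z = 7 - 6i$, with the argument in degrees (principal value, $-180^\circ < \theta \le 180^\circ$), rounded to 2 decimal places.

|z| = sqrt(7^2 + (-6)^2) = sqrt(85)
arg(z) = arctan(b/a) = arctan(-6/7) (quadrant-adjusted) = -40.60°


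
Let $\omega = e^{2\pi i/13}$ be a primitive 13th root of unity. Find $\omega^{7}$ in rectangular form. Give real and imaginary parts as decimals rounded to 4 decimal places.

ω^7 = e^(2πi·7/13) = e^(i·14π/13)
= cos(14π/13) + i sin(14π/13)
= -0.9709 - 0.2393i


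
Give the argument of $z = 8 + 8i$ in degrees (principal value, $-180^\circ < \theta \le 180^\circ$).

θ = arctan(b/a) = arctan(8/8) (quadrant-adjusted) = 45°


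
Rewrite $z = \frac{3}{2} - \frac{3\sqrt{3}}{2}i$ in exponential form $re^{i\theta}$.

r = |z| = sqrt((3/2)^2 + (-3*sqrt(3)/2)^2) = sqrt(9/4 + 27/4) = sqrt(9) = 3
θ = arctan(b/a) = arctan(-2.5981/1.5) (quadrant-adjusted) = -60° = -π/3
z = 3e^(-i*π/3)


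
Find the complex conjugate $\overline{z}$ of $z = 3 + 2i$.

If z = a + bi, then conjugate(z) = a - bi
conjugate(3 + 2i) = 3 - 2i


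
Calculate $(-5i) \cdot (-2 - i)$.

(a1*a2 - b1*b2) + (a1*b2 + b1*a2)i
= (0 - 5) + (0 + 10)i
= -5 + 10i


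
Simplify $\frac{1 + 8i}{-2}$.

Divisor is real, so divide each part by -2:
= -1/2 - 4i


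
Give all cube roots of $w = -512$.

|w| = 512, arg(w) = 180°
Root modulus = 512^(1/3) = 8
Root arguments: θ_k = (180° + 360°k)/3 for k = 0, 1, ..., 2
Roots: 4 + 4*sqrt(3)i, -8, 4 - 4*sqrt(3)i


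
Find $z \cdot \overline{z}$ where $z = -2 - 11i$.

z * conjugate(z) = |z|^2 = a^2 + b^2
= (-2)^2 + (-11)^2 = 125


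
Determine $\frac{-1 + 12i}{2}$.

Divisor is real, so divide each part by 2:
= -1/2 + 6i


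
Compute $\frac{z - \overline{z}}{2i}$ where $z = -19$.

z - conjugate(z) = 2bi
(z - conjugate(z))/(2i) = 2bi/(2i) = b = 0


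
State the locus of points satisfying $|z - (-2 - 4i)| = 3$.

|z - z0| = r describes a circle centered at z0 with radius r
Here z0 = -2 - 4i and r = 3
Locus: Circle centered at (-2, -4) with radius 3


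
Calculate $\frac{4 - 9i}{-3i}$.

Multiply numerator and denominator by conjugate (3i):
= (4 - 9i)(3i) / (0^2 + (-3)^2)
= (27 + 12i) / 9
Divide through by 3: (9 + 4i) / 3
= 3 + (4/3)i


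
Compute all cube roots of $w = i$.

|w| = 1, arg(w) = 90°
Root modulus = 1^(1/3) = 1
Root arguments: θ_k = (90° + 360°k)/3 for k = 0, 1, ..., 2
Roots: sqrt(3)/2 + (1/2)i, -sqrt(3)/2 + (1/2)i, -i


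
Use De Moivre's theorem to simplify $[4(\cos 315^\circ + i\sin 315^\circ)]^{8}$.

By De Moivre: z^n = r^n(cos(nθ) + i sin(nθ))
= 4^8(cos(8*315°) + i sin(8*315°))
= 65536(cos 0° + i sin 0°)
= 65536


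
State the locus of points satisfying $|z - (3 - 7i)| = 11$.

|z - z0| = r describes a circle centered at z0 with radius r
Here z0 = 3 - 7i and r = 11
Locus: Circle centered at (3, -7) with radius 11


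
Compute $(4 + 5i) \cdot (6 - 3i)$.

(a1*a2 - b1*b2) + (a1*b2 + b1*a2)i
= (24 - (-15)) + (-12 + 30)i
= 39 + 18i


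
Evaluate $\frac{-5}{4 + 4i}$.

Multiply numerator and denominator by conjugate (4 - 4i):
= (-5)(4 - 4i) / (4^2 + 4^2)
= (-20 + 20i) / 32
Divide through by 4: (-5 + 5i) / 8
= -5/8 + (5/8)i


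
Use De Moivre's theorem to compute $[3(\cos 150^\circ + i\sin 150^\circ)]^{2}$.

By De Moivre: z^n = r^n(cos(nθ) + i sin(nθ))
= 3^2(cos(2*150°) + i sin(2*150°))
= 9(cos 300° + i sin 300°)
= 9/2 - (9*sqrt(3)/2)i


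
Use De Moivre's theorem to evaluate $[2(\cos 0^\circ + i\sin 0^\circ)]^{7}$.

By De Moivre: z^n = r^n(cos(nθ) + i sin(nθ))
= 2^7(cos(7*0°) + i sin(7*0°))
= 128(cos 0° + i sin 0°)
= 128


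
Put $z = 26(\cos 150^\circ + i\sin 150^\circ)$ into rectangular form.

a = r cos θ = 26 * -sqrt(3)/2 = -13*sqrt(3)
b = r sin θ = 26 * 1/2 = 13
z = -13*sqrt(3) + 13i


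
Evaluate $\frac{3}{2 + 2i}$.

Multiply numerator and denominator by conjugate (2 - 2i):
= (3)(2 - 2i) / (2^2 + 2^2)
= (6 - 6i) / 8
Divide through by 2: (3 - 3i) / 4
= 3/4 - (3/4)i


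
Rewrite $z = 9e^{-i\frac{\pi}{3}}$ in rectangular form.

a = r cos θ = 9 * 1/2 = 9/2
b = r sin θ = 9 * -sqrt(3)/2 = -9*sqrt(3)/2
z = 9/2 - (9*sqrt(3)/2)i


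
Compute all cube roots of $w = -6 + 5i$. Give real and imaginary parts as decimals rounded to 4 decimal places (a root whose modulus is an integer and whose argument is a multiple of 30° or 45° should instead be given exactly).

|w| = sqrt(61) ≈ 7.810250, arg(w) ≈ 140.194429°
Root modulus = sqrt(61)^(1/3) ≈ 1.984061
Root arguments: θ_k = (arg(w) + 360°k)/3 for k = 0, 1, ..., 2
Compute each root as (root modulus)(cos θ_k + i sin θ_k) using full-precision intermediates, then round to 4 decimal places.
Roots: 1.3599 + 1.4447i, -1.9311 + 0.4554i, 0.5712 - 1.9001i


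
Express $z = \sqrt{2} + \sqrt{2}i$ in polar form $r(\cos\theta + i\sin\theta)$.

r = |z| = sqrt(a^2 + b^2) = sqrt((sqrt(2))^2 + (sqrt(2))^2) = sqrt(2 + 2) = sqrt(4) = 2
θ = arctan(b/a) = arctan(1.4142/1.4142) (quadrant-adjusted) = 45°
z = 2(cos 45° + i sin 45°)


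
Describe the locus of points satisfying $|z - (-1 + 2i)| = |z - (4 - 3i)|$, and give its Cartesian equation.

|z - z1| = |z - z2| means z is equidistant from z1 and z2,
i.e. the perpendicular bisector of the segment from (-1, 2) to (4, -3) (midpoint (3/2, -1/2)).
With z = x + yi, square both sides:
(x - (-1))^2 + (y - 2)^2 = (x - 4)^2 + (y - (-3))^2
The x^2 and y^2 terms cancel: 10x + (-10)y = 25 - 5 = 20
Simplify: x - y = 2
Locus: Perpendicular bisector of the segment from (-1, 2) to (4, -3): the line x - y = 2


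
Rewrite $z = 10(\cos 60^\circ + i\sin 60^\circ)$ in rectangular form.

a = r cos θ = 10 * 1/2 = 5
b = r sin θ = 10 * sqrt(3)/2 = 5*sqrt(3)
z = 5 + 5*sqrt(3)i


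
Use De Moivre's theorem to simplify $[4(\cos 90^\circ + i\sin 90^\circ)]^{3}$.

By De Moivre: z^n = r^n(cos(nθ) + i sin(nθ))
= 4^3(cos(3*90°) + i sin(3*90°))
= 64(cos 270° + i sin 270°)
= -64i


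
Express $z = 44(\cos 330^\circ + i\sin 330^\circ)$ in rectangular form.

a = r cos θ = 44 * sqrt(3)/2 = 22*sqrt(3)
b = r sin θ = 44 * -1/2 = -22
z = 22*sqrt(3) - 22i


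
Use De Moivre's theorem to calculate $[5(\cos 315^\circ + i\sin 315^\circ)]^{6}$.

By De Moivre: z^n = r^n(cos(nθ) + i sin(nθ))
= 5^6(cos(6*315°) + i sin(6*315°))
= 15625(cos 90° + i sin 90°)
= 15625i


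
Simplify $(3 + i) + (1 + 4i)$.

(3 + 1) + (1 + 4)i = 4 + 5i


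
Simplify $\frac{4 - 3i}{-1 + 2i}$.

Multiply numerator and denominator by conjugate (-1 - 2i):
= (4 - 3i)(-1 - 2i) / ((-1)^2 + 2^2)
= (-10 - 5i) / 5
= -2 - i


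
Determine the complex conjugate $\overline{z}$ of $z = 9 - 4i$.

If z = a + bi, then conjugate(z) = a - bi
conjugate(9 - 4i) = 9 + 4i


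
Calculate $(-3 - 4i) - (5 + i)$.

(-3 - 5) + (-4 - 1)i = -8 - 5i


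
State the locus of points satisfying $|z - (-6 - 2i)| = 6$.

|z - z0| = r describes a circle centered at z0 with radius r
Here z0 = -6 - 2i and r = 6
Locus: Circle centered at (-6, -2) with radius 6


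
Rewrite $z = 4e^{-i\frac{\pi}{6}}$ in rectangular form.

a = r cos θ = 4 * sqrt(3)/2 = 2*sqrt(3)
b = r sin θ = 4 * -1/2 = -2
z = 2*sqrt(3) - 2i


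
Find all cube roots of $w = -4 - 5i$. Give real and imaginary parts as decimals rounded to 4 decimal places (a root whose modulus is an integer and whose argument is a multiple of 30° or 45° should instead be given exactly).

|w| = sqrt(41) ≈ 6.403124, arg(w) ≈ 231.340192°
Root modulus = sqrt(41)^(1/3) ≈ 1.856938
Root arguments: θ_k = (arg(w) + 360°k)/3 for k = 0, 1, ..., 2
Compute each root as (root modulus)(cos θ_k + i sin θ_k) using full-precision intermediates, then round to 4 decimal places.
Roots: 0.4141 + 1.8102i, -1.7747 - 0.5464i, 1.3606 - 1.2637i


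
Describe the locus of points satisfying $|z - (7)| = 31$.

|z - z0| = r describes a circle centered at z0 with radius r
Here z0 = 7 and r = 31
Locus: Circle centered at (7, 0) with radius 31


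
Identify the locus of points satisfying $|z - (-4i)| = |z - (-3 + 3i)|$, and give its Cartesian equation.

|z - z1| = |z - z2| means z is equidistant from z1 and z2,
i.e. the perpendicular bisector of the segment from (0, -4) to (-3, 3) (midpoint (-3/2, -1/2)).
With z = x + yi, square both sides:
(x - 0)^2 + (y - (-4))^2 = (x - (-3))^2 + (y - 3)^2
The x^2 and y^2 terms cancel: -6x + 14y = 18 - 16 = 2
Simplify: 3x - 7y = -1
Locus: Perpendicular bisector of the segment from (0, -4) to (-3, 3): the line 3x - 7y = -1


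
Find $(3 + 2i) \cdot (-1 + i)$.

(a1*a2 - b1*b2) + (a1*b2 + b1*a2)i
= (-3 - 2) + (3 + (-2))i
= -5 + i


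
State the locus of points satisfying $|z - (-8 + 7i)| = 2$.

|z - z0| = r describes a circle centered at z0 with radius r
Here z0 = -8 + 7i and r = 2
Locus: Circle centered at (-8, 7) with radius 2


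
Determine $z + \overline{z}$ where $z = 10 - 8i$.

z + conjugate(z) = (a + bi) + (a - bi) = 2a
= 2 * 10 = 20


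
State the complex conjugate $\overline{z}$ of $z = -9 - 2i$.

If z = a + bi, then conjugate(z) = a - bi
conjugate(-9 - 2i) = -9 + 2i


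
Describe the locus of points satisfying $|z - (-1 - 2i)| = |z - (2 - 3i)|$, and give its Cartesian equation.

|z - z1| = |z - z2| means z is equidistant from z1 and z2,
i.e. the perpendicular bisector of the segment from (-1, -2) to (2, -3) (midpoint (1/2, -5/2)).
With z = x + yi, square both sides:
(x - (-1))^2 + (y - (-2))^2 = (x - 2)^2 + (y - (-3))^2
The x^2 and y^2 terms cancel: 6x + (-2)y = 13 - 5 = 8
Simplify: 3x - y = 4
Locus: Perpendicular bisector of the segment from (-1, -2) to (2, -3): the line 3x - y = 4


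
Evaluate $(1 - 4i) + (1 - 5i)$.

(1 + 1) + (-4 + (-5))i = 2 - 9i


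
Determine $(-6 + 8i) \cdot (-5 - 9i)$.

(a1*a2 - b1*b2) + (a1*b2 + b1*a2)i
= (30 - (-72)) + (54 + (-40))i
= 102 + 14i


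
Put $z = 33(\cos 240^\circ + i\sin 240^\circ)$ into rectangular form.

a = r cos θ = 33 * -1/2 = -33/2
b = r sin θ = 33 * -sqrt(3)/2 = -33*sqrt(3)/2
z = -33/2 - (33*sqrt(3)/2)i


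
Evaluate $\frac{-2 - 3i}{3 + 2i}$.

Multiply numerator and denominator by conjugate (3 - 2i):
= (-2 - 3i)(3 - 2i) / (3^2 + 2^2)
= (-12 - 5i) / 13
= -12/13 - (5/13)i


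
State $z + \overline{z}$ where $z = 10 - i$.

z + conjugate(z) = (a + bi) + (a - bi) = 2a
= 2 * 10 = 20


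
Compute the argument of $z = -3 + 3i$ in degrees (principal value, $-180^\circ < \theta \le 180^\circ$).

θ = arctan(b/a) = arctan(3/-3) (quadrant-adjusted) = 135°


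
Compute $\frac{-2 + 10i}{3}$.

Divisor is real, so divide each part by 3:
= -2/3 + (10/3)i


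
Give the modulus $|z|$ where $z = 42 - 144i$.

|z| = sqrt(a^2 + b^2) = sqrt(42^2 + (-144)^2) = sqrt(22500) = 150


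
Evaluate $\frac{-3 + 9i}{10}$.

Divisor is real, so divide each part by 10:
= -3/10 + (9/10)i


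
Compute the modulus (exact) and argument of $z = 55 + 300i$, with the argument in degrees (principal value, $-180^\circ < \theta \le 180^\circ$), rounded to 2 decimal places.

|z| = sqrt(55^2 + 300^2) = 305
arg(z) = arctan(b/a) = arctan(300/55) (quadrant-adjusted) = 79.61°


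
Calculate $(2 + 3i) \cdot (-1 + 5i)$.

(a1*a2 - b1*b2) + (a1*b2 + b1*a2)i
= (-2 - 15) + (10 + (-3))i
= -17 + 7i


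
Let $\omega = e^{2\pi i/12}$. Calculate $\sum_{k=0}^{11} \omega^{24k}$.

Since 12 divides 24, ω^24 = (ω^12)^2 = 1^2 = 1, so every term is 1.
Sum = 12 · 1 = 12


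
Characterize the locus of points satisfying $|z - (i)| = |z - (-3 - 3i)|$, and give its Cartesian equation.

|z - z1| = |z - z2| means z is equidistant from z1 and z2,
i.e. the perpendicular bisector of the segment from (0, 1) to (-3, -3) (midpoint (-3/2, -1)).
With z = x + yi, square both sides:
(x - 0)^2 + (y - 1)^2 = (x - (-3))^2 + (y - (-3))^2
The x^2 and y^2 terms cancel: -6x + (-8)y = 18 - 1 = 17
Simplify: 6x + 8y = -17
Locus: Perpendicular bisector of the segment from (0, 1) to (-3, -3): the line 6x + 8y = -17


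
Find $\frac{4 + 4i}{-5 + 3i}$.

Multiply numerator and denominator by conjugate (-5 - 3i):
= (4 + 4i)(-5 - 3i) / ((-5)^2 + 3^2)
= (-8 - 32i) / 34
Divide through by 2: (-4 - 16i) / 17
= -4/17 - (16/17)i


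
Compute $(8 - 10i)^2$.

(a + bi)^2 = a^2 - b^2 + 2abi
= 8^2 - (-10)^2 + 2*8*(-10)i
= -36 - 160i


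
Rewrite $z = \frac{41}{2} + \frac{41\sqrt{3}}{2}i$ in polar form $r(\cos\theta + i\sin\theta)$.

r = |z| = sqrt(a^2 + b^2) = sqrt((41/2)^2 + (41*sqrt(3)/2)^2) = sqrt(1681/4 + 5043/4) = sqrt(1681) = 41
θ = arctan(b/a) = arctan(35.507/20.5) (quadrant-adjusted) = 60°
z = 41(cos 60° + i sin 60°)


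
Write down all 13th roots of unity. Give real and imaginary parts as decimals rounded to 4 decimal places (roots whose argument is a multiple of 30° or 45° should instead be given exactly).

ω_k = e^(2πik/13) = cos(2πk/13) + i sin(2πk/13) for k = 0, 1, ..., 12
Roots: 1, 0.8855 + 0.4647i, 0.5681 + 0.8230i, 0.1205 + 0.9927i, -0.3546 + 0.9350i, -0.7485 + 0.6631i, -0.9709 + 0.2393i, -0.9709 - 0.2393i, -0.7485 - 0.6631i, -0.3546 - 0.9350i, 0.1205 - 0.9927i, 0.5681 - 0.8230i, 0.8855 - 0.4647i


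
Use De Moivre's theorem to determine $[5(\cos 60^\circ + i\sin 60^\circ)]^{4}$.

By De Moivre: z^n = r^n(cos(nθ) + i sin(nθ))
= 5^4(cos(4*60°) + i sin(4*60°))
= 625(cos 240° + i sin 240°)
= -625/2 - (625*sqrt(3)/2)i


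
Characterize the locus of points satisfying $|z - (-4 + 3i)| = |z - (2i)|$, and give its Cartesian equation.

|z - z1| = |z - z2| means z is equidistant from z1 and z2,
i.e. the perpendicular bisector of the segment from (-4, 3) to (0, 2) (midpoint (-2, 5/2)).
With z = x + yi, square both sides:
(x - (-4))^2 + (y - 3)^2 = (x - 0)^2 + (y - 2)^2
The x^2 and y^2 terms cancel: 8x + (-2)y = 4 - 25 = -21
Simplify: 8x - 2y = -21
Locus: Perpendicular bisector of the segment from (-4, 3) to (0, 2): the line 8x - 2y = -21


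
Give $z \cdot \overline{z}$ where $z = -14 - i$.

z * conjugate(z) = |z|^2 = a^2 + b^2
= (-14)^2 + (-1)^2 = 197


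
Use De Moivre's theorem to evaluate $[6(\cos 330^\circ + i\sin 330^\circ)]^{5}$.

By De Moivre: z^n = r^n(cos(nθ) + i sin(nθ))
= 6^5(cos(5*330°) + i sin(5*330°))
= 7776(cos 210° + i sin 210°)
= -3888*sqrt(3) - 3888i


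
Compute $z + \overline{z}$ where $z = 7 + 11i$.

z + conjugate(z) = (a + bi) + (a - bi) = 2a
= 2 * 7 = 14


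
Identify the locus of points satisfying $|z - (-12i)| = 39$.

|z - z0| = r describes a circle centered at z0 with radius r
Here z0 = -12i and r = 39
Locus: Circle centered at (0, -12) with radius 39


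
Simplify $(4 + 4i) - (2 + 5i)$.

(4 - 2) + (4 - 5)i = 2 - i


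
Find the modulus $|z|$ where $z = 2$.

|z| = sqrt(a^2 + b^2) = sqrt(2^2 + 0^2) = sqrt(4) = 2


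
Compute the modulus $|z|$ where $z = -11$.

|z| = sqrt(a^2 + b^2) = sqrt((-11)^2 + 0^2) = sqrt(121) = 11


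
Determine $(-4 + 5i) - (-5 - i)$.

(-4 - (-5)) + (5 - (-1))i = 1 + 6i


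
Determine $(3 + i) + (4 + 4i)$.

(3 + 4) + (1 + 4)i = 7 + 5i


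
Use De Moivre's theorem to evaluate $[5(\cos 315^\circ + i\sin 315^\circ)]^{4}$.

By De Moivre: z^n = r^n(cos(nθ) + i sin(nθ))
= 5^4(cos(4*315°) + i sin(4*315°))
= 625(cos 180° + i sin 180°)
= -625


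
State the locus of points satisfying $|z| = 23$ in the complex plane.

|z| = 23 means sqrt(x^2 + y^2) = 23
This is a circle of radius 23 centered at the origin


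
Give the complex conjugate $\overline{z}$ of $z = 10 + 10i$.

If z = a + bi, then conjugate(z) = a - bi
conjugate(10 + 10i) = 10 - 10i


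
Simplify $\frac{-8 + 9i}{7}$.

Divisor is real, so divide each part by 7:
= -8/7 + (9/7)i


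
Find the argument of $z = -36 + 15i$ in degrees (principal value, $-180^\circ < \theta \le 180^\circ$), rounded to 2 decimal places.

θ = arctan(b/a) = arctan(15/-36) (quadrant-adjusted) = 157.38°


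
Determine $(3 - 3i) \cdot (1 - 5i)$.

(a1*a2 - b1*b2) + (a1*b2 + b1*a2)i
= (3 - 15) + (-15 + (-3))i
= -12 - 18i


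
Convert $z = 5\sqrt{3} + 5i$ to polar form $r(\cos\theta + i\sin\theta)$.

r = |z| = sqrt(a^2 + b^2) = sqrt((5*sqrt(3))^2 + (5)^2) = sqrt(75 + 25) = sqrt(100) = 10
θ = arctan(b/a) = arctan(5/8.6603) (quadrant-adjusted) = 30°
z = 10(cos 30° + i sin 30°)


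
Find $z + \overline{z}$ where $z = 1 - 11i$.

z + conjugate(z) = (a + bi) + (a - bi) = 2a
= 2 * 1 = 2


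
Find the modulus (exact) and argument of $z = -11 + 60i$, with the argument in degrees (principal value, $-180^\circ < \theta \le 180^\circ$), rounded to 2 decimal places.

|z| = sqrt((-11)^2 + 60^2) = 61
arg(z) = arctan(b/a) = arctan(60/-11) (quadrant-adjusted) = 100.39°


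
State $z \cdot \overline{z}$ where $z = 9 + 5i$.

z * conjugate(z) = |z|^2 = a^2 + b^2
= 9^2 + 5^2 = 106


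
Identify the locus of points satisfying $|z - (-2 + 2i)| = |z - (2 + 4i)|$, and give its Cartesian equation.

|z - z1| = |z - z2| means z is equidistant from z1 and z2,
i.e. the perpendicular bisector of the segment from (-2, 2) to (2, 4) (midpoint (0, 3)).
With z = x + yi, square both sides:
(x - (-2))^2 + (y - 2)^2 = (x - 2)^2 + (y - 4)^2
The x^2 and y^2 terms cancel: 8x + 4y = 20 - 8 = 12
Simplify: 2x + y = 3
Locus: Perpendicular bisector of the segment from (-2, 2) to (2, 4): the line 2x + y = 3


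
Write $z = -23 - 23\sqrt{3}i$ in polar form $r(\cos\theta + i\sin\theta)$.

r = |z| = sqrt(a^2 + b^2) = sqrt((-23)^2 + (-23*sqrt(3))^2) = sqrt(529 + 1587) = sqrt(2116) = 46
θ = arctan(b/a) = arctan(-39.8372/-23) (quadrant-adjusted) = 240°
z = 46(cos 240° + i sin 240°)


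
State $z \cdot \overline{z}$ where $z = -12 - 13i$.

z * conjugate(z) = |z|^2 = a^2 + b^2
= (-12)^2 + (-13)^2 = 313


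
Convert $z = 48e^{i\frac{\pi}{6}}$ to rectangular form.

a = r cos θ = 48 * sqrt(3)/2 = 24*sqrt(3)
b = r sin θ = 48 * 1/2 = 24
z = 24*sqrt(3) + 24i


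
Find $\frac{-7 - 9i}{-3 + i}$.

Multiply numerator and denominator by conjugate (-3 - i):
= (-7 - 9i)(-3 - i) / ((-3)^2 + 1^2)
= (12 + 34i) / 10
Divide through by 2: (6 + 17i) / 5
= 6/5 + (17/5)i


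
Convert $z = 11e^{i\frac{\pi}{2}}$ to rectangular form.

a = r cos θ = 11 * 0 = 0
b = r sin θ = 11 * 1 = 11
z = 11i


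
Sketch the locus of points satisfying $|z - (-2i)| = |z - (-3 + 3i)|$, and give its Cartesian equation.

|z - z1| = |z - z2| means z is equidistant from z1 and z2,
i.e. the perpendicular bisector of the segment from (0, -2) to (-3, 3) (midpoint (-3/2, 1/2)).
With z = x + yi, square both sides:
(x - 0)^2 + (y - (-2))^2 = (x - (-3))^2 + (y - 3)^2
The x^2 and y^2 terms cancel: -6x + 10y = 18 - 4 = 14
Simplify: 3x - 5y = -7
Locus: Perpendicular bisector of the segment from (0, -2) to (-3, 3): the line 3x - 5y = -7


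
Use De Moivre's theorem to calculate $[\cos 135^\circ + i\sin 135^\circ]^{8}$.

By De Moivre: z^n = r^n(cos(nθ) + i sin(nθ))
= 1^8(cos(8*135°) + i sin(8*135°))
= 1(cos 0° + i sin 0°)
= 1


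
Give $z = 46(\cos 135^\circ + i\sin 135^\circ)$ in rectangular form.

a = r cos θ = 46 * -sqrt(2)/2 = -23*sqrt(2)
b = r sin θ = 46 * sqrt(2)/2 = 23*sqrt(2)
z = -23*sqrt(2) + 23*sqrt(2)i


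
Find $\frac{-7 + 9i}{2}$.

Divisor is real, so divide each part by 2:
= -7/2 + (9/2)i


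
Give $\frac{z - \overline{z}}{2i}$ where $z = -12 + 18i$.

z - conjugate(z) = 2bi
(z - conjugate(z))/(2i) = 2bi/(2i) = b = 18


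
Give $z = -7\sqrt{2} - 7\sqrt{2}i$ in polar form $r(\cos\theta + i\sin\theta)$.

r = |z| = sqrt(a^2 + b^2) = sqrt((-7*sqrt(2))^2 + (-7*sqrt(2))^2) = sqrt(98 + 98) = sqrt(196) = 14
θ = arctan(b/a) = arctan(-9.8995/-9.8995) (quadrant-adjusted) = 225°
z = 14(cos 225° + i sin 225°)


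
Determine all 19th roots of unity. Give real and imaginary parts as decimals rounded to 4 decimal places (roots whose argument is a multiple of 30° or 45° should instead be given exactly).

ω_k = e^(2πik/19) = cos(2πk/19) + i sin(2πk/19) for k = 0, 1, ..., 18
Roots: 1, 0.9458 + 0.3247i, 0.7891 + 0.6142i, 0.5469 + 0.8372i, 0.2455 + 0.9694i, -0.0826 + 0.9966i, -0.4017 + 0.9158i, -0.6773 + 0.7357i, -0.8795 + 0.4759i, -0.9864 + 0.1646i, -0.9864 - 0.1646i, -0.8795 - 0.4759i, -0.6773 - 0.7357i, -0.4017 - 0.9158i, -0.0826 - 0.9966i, 0.2455 - 0.9694i, 0.5469 - 0.8372i, 0.7891 - 0.6142i, 0.9458 - 0.3247i


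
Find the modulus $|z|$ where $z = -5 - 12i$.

|z| = sqrt(a^2 + b^2) = sqrt((-5)^2 + (-12)^2) = sqrt(169) = 13


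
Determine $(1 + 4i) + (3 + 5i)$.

(1 + 3) + (4 + 5)i = 4 + 9i


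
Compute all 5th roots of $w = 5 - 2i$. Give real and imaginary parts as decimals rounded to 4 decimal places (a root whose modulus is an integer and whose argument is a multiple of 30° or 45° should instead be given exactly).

|w| = sqrt(29) ≈ 5.385165, arg(w) ≈ 338.198591°
Root modulus = sqrt(29)^(1/5) ≈ 1.400360
Root arguments: θ_k = (arg(w) + 360°k)/5 for k = 0, 1, ..., 4
Compute each root as (root modulus)(cos θ_k + i sin θ_k) using full-precision intermediates, then round to 4 decimal places.
Roots: 0.5327 + 1.2951i, -1.0671 + 0.9069i, -1.1922 - 0.7346i, 0.3302 - 1.3609i, 1.3963 - 0.1065i


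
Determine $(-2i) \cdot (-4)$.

(a1*a2 - b1*b2) + (a1*b2 + b1*a2)i
= (0 - 0) + (0 + 8)i
= 8i


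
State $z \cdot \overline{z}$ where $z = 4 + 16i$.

z * conjugate(z) = |z|^2 = a^2 + b^2
= 4^2 + 16^2 = 272


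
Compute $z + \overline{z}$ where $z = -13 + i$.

z + conjugate(z) = (a + bi) + (a - bi) = 2a
= 2 * (-13) = -26


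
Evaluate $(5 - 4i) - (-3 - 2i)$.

(5 - (-3)) + (-4 - (-2))i = 8 - 2i


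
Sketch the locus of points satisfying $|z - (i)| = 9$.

|z - z0| = r describes a circle centered at z0 with radius r
Here z0 = i and r = 9
Locus: Circle centered at (0, 1) with radius 9


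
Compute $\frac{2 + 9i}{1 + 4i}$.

Multiply numerator and denominator by conjugate (1 - 4i):
= (2 + 9i)(1 - 4i) / (1^2 + 4^2)
= (38 + i) / 17
= 38/17 + (1/17)i


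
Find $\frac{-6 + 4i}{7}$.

Divisor is real, so divide each part by 7:
= -6/7 + (4/7)i


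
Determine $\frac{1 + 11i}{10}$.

Divisor is real, so divide each part by 10:
= 1/10 + (11/10)i


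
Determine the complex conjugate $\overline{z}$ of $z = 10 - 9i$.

If z = a + bi, then conjugate(z) = a - bi
conjugate(10 - 9i) = 10 + 9i


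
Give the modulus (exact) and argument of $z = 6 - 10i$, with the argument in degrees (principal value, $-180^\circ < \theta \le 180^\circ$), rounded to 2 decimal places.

|z| = sqrt(6^2 + (-10)^2) = sqrt(136)
arg(z) = arctan(b/a) = arctan(-10/6) (quadrant-adjusted) = -59.04°


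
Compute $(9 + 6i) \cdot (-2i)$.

(a1*a2 - b1*b2) + (a1*b2 + b1*a2)i
= (0 - (-12)) + (-18 + 0)i
= 12 - 18i


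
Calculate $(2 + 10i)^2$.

(a + bi)^2 = a^2 - b^2 + 2abi
= 2^2 - 10^2 + 2*2*10i
= -96 + 40i


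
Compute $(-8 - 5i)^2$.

(a + bi)^2 = a^2 - b^2 + 2abi
= (-8)^2 - (-5)^2 + 2*(-8)*(-5)i
= 39 + 80i


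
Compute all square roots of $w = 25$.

|w| = 25, arg(w) = 0°
Root modulus = 25^(1/2) = 5
Root arguments: θ_k = (0° + 360°k)/2 for k = 0, 1, ..., 1
Roots: 5, -5


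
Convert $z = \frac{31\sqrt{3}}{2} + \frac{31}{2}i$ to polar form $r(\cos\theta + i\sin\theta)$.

r = |z| = sqrt(a^2 + b^2) = sqrt((31*sqrt(3)/2)^2 + (31/2)^2) = sqrt(2883/4 + 961/4) = sqrt(961) = 31
θ = arctan(b/a) = arctan(15.5/26.8468) (quadrant-adjusted) = 30°
z = 31(cos 30° + i sin 30°)


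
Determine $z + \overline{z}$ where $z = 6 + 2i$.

z + conjugate(z) = (a + bi) + (a - bi) = 2a
= 2 * 6 = 12


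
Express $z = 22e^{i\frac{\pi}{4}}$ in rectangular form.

a = r cos θ = 22 * sqrt(2)/2 = 11*sqrt(2)
b = r sin θ = 22 * sqrt(2)/2 = 11*sqrt(2)
z = 11*sqrt(2) + 11*sqrt(2)i


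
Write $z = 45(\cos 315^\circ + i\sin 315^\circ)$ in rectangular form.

a = r cos θ = 45 * sqrt(2)/2 = 45*sqrt(2)/2
b = r sin θ = 45 * -sqrt(2)/2 = -45*sqrt(2)/2
z = 45*sqrt(2)/2 - (45*sqrt(2)/2)i


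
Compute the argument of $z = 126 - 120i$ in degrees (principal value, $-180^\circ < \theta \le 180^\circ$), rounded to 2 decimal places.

θ = arctan(b/a) = arctan(-120/126) (quadrant-adjusted) = -43.60°


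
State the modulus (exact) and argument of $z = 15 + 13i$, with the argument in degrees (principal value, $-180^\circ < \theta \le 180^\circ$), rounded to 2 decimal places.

|z| = sqrt(15^2 + 13^2) = sqrt(394)
arg(z) = arctan(b/a) = arctan(13/15) (quadrant-adjusted) = 40.91°


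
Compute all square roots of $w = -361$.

|w| = 361, arg(w) = 180°
Root modulus = 361^(1/2) = 19
Root arguments: θ_k = (180° + 360°k)/2 for k = 0, 1, ..., 1
Roots: 19i, -19i


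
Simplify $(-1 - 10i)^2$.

(a + bi)^2 = a^2 - b^2 + 2abi
= (-1)^2 - (-10)^2 + 2*(-1)*(-10)i
= -99 + 20i


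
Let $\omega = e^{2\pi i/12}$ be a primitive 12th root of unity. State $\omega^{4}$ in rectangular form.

ω^4 = e^(2πi·4/12) = e^(i·2π/3)
= cos(2π/3) + i sin(2π/3)
= -1/2 + (sqrt(3)/2)i


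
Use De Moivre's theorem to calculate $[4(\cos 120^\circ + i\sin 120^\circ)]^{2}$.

By De Moivre: z^n = r^n(cos(nθ) + i sin(nθ))
= 4^2(cos(2*120°) + i sin(2*120°))
= 16(cos 240° + i sin 240°)
= -8 - 8*sqrt(3)i


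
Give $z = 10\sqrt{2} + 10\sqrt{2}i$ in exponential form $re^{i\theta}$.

r = |z| = sqrt((10*sqrt(2))^2 + (10*sqrt(2))^2) = sqrt(200 + 200) = sqrt(400) = 20
θ = arctan(b/a) = arctan(14.1421/14.1421) (quadrant-adjusted) = 45° = π/4
z = 20e^(i*π/4)


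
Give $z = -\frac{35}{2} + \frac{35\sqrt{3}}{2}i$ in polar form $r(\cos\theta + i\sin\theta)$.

r = |z| = sqrt(a^2 + b^2) = sqrt((-35/2)^2 + (35*sqrt(3)/2)^2) = sqrt(1225/4 + 3675/4) = sqrt(1225) = 35
θ = arctan(b/a) = arctan(30.3109/-17.5) (quadrant-adjusted) = 120°
z = 35(cos 120° + i sin 120°)


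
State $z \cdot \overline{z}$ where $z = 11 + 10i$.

z * conjugate(z) = |z|^2 = a^2 + b^2
= 11^2 + 10^2 = 221


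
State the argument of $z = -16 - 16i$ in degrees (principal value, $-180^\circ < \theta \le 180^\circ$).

θ = arctan(b/a) = arctan(-16/-16) (quadrant-adjusted) = -135°


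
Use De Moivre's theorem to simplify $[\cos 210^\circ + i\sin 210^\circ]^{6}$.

By De Moivre: z^n = r^n(cos(nθ) + i sin(nθ))
= 1^6(cos(6*210°) + i sin(6*210°))
= 1(cos 180° + i sin 180°)
= -1


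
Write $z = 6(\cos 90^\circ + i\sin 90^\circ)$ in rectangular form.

a = r cos θ = 6 * 0 = 0
b = r sin θ = 6 * 1 = 6
z = 6i


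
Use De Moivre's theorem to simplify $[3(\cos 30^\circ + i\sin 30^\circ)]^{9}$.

By De Moivre: z^n = r^n(cos(nθ) + i sin(nθ))
= 3^9(cos(9*30°) + i sin(9*30°))
= 19683(cos 270° + i sin 270°)
= -19683i


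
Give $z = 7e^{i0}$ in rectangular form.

a = r cos θ = 7 * 1 = 7
b = r sin θ = 7 * 0 = 0
z = 7


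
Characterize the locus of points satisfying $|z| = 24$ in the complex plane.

|z| = 24 means sqrt(x^2 + y^2) = 24
This is a circle of radius 24 centered at the origin


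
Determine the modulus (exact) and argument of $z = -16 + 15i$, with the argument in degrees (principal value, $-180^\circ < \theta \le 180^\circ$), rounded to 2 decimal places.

|z| = sqrt((-16)^2 + 15^2) = sqrt(481)
arg(z) = arctan(b/a) = arctan(15/-16) (quadrant-adjusted) = 136.85°


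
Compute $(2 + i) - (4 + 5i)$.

(2 - 4) + (1 - 5)i = -2 - 4i


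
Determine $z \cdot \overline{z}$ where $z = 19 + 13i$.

z * conjugate(z) = |z|^2 = a^2 + b^2
= 19^2 + 13^2 = 530


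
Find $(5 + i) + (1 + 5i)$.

(5 + 1) + (1 + 5)i = 6 + 6i


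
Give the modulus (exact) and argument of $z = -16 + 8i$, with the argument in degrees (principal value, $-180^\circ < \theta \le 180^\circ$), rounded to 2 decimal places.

|z| = sqrt((-16)^2 + 8^2) = sqrt(320)
arg(z) = arctan(b/a) = arctan(8/-16) (quadrant-adjusted) = 153.43°


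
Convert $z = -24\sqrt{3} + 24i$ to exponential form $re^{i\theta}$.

r = |z| = sqrt((-24*sqrt(3))^2 + (24)^2) = sqrt(1728 + 576) = sqrt(2304) = 48
θ = arctan(b/a) = arctan(24/-41.5692) (quadrant-adjusted) = 150° = 5π/6
z = 48e^(i*5π/6)


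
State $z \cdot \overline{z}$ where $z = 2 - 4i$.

z * conjugate(z) = |z|^2 = a^2 + b^2
= 2^2 + (-4)^2 = 20


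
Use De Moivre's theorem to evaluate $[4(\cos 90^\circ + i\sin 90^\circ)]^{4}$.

By De Moivre: z^n = r^n(cos(nθ) + i sin(nθ))
= 4^4(cos(4*90°) + i sin(4*90°))
= 256(cos 0° + i sin 0°)
= 256


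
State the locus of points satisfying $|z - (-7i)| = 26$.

|z - z0| = r describes a circle centered at z0 with radius r
Here z0 = -7i and r = 26
Locus: Circle centered at (0, -7) with radius 26


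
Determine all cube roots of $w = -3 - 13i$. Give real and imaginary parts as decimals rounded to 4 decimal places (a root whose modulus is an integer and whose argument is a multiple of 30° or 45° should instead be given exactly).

|w| = sqrt(178) ≈ 13.341664, arg(w) ≈ 257.005383°
Root modulus = sqrt(178)^(1/3) ≈ 2.371756
Root arguments: θ_k = (arg(w) + 360°k)/3 for k = 0, 1, ..., 2
Compute each root as (root modulus)(cos θ_k + i sin θ_k) using full-precision intermediates, then round to 4 decimal places.
Roots: 0.1791 + 2.3650i, -2.1377 - 1.0274i, 1.9586 - 1.3376i


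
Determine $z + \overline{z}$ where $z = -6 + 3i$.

z + conjugate(z) = (a + bi) + (a - bi) = 2a
= 2 * (-6) = -12


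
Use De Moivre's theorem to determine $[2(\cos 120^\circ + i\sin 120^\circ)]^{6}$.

By De Moivre: z^n = r^n(cos(nθ) + i sin(nθ))
= 2^6(cos(6*120°) + i sin(6*120°))
= 64(cos 0° + i sin 0°)
= 64


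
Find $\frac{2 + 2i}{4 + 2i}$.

Multiply numerator and denominator by conjugate (4 - 2i):
= (2 + 2i)(4 - 2i) / (4^2 + 2^2)
= (12 + 4i) / 20
Divide through by 4: (3 + i) / 5
= 3/5 + (1/5)i


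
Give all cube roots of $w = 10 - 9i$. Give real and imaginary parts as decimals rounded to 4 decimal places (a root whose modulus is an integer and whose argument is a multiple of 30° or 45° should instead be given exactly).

|w| = sqrt(181) ≈ 13.453624, arg(w) ≈ 318.012788°
Root modulus = sqrt(181)^(1/3) ≈ 2.378372
Root arguments: θ_k = (arg(w) + 360°k)/3 for k = 0, 1, ..., 2
Compute each root as (root modulus)(cos θ_k + i sin θ_k) using full-precision intermediates, then round to 4 decimal places.
Roots: -0.6557 + 2.2862i, -1.6520 - 1.7110i, 2.3078 - 0.5752i


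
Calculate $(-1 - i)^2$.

(a + bi)^2 = a^2 - b^2 + 2abi
= (-1)^2 - (-1)^2 + 2*(-1)*(-1)i
= 2i


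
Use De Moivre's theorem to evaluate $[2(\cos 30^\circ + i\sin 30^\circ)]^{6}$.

By De Moivre: z^n = r^n(cos(nθ) + i sin(nθ))
= 2^6(cos(6*30°) + i sin(6*30°))
= 64(cos 180° + i sin 180°)
= -64


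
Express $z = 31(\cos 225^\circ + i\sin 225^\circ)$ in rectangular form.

a = r cos θ = 31 * -sqrt(2)/2 = -31*sqrt(2)/2
b = r sin θ = 31 * -sqrt(2)/2 = -31*sqrt(2)/2
z = -31*sqrt(2)/2 - (31*sqrt(2)/2)i
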